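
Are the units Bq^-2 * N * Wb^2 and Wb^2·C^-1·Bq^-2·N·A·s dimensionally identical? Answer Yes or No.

Yes

Left side:
  Bq = 1/s = s⁻¹ (activity is decays per second).
  So Bq⁻² = s².
  N = kg·m/s² = kg·m·s⁻² (force = mass × acceleration).
  Wb = V·s (flux: a volt is a weber per second),
      = kg·m²·s⁻²·A⁻¹.
  So Wb² = kg²·m⁴·s⁻⁴·A⁻².
  Combining: Bq⁻²·N·Wb² = s² · (kg·m·s⁻²) · (kg²·m⁴·s⁻⁴·A⁻²) = kg³·m⁵·s⁻⁴·A⁻².
Right side:
  Wb = V·s (flux: a volt is a weber per second),
      = kg·m²·s⁻²·A⁻¹.
  So Wb² = kg²·m⁴·s⁻⁴·A⁻².
  C = A·s = s·A (charge = current × time).
  So C⁻¹ = s⁻¹·A⁻¹.
  Bq = 1/s = s⁻¹ (activity is decays per second).
  So Bq⁻² = s².
  N = kg·m/s² = kg·m·s⁻² (force = mass × acceleration).
  Combining: Wb²·C⁻¹·Bq⁻²·N·A·s = (kg²·m⁴·s⁻⁴·A⁻²) · (s⁻¹·A⁻¹) · s² · (kg·m·s⁻²) · A · s = kg³·m⁵·s⁻⁴·A⁻².
Both reduce to kg³·m⁵·s⁻⁴·A⁻².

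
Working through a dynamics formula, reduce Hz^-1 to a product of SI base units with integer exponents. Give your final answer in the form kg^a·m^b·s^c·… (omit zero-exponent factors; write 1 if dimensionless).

s

Hz = 1/s = s⁻¹ (frequency is cycles per second).
So Hz⁻¹ = s.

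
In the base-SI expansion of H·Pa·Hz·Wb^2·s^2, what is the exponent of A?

-4

H = Wb/A (inductance = flux per current),
    = kg·m²·s⁻²·A⁻².
Pa = N/m² (pressure = force per area),
    = kg·m⁻¹·s⁻².
Hz = 1/s = s⁻¹ (frequency is cycles per second).
Wb = V·s (flux: a volt is a weber per second),
    = kg·m²·s⁻²·A⁻¹.
So Wb² = kg²·m⁴·s⁻⁴·A⁻².
Combining: H·Pa·Hz·Wb²·s² = (kg·m²·s⁻²·A⁻²) · (kg·m⁻¹·s⁻²) · s⁻¹ · (kg²·m⁴·s⁻⁴·A⁻²) · s² = kg⁴·m⁵·s⁻⁷·A⁻⁴.
The exponent of A is -4.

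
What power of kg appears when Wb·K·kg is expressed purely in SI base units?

2

Wb = kg·m²·s⁻²·A⁻¹.
Combining: Wb·K·kg = (kg·m²·s⁻²·A⁻¹) · K · kg = kg²·m²·s⁻²·A⁻¹·K.
The exponent of kg is 2.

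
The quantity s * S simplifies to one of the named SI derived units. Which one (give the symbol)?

F

S = kg⁻¹·m⁻²·s³·A².
Combining: s·S = s · (kg⁻¹·m⁻²·s³·A²) = kg⁻¹·m⁻²·s⁴·A².
kg⁻¹·m⁻²·s⁴·A² is the base-SI form of the farad.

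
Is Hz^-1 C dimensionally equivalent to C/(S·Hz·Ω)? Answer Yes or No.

Left side:
  Hz = 1/s = s⁻¹ (frequency is cycles per second).
  So Hz⁻¹ = s.
  C = A·s = s·A (charge = current × time).
  Combining: Hz⁻¹·C = s · (s·A) = s²·A.
Right side:
  S = kg⁻¹·m⁻²·s³·A².
  So S⁻¹ = kg·m²·s⁻³·A⁻².
  C = s·A.
  Hz = s⁻¹.
  So Hz⁻¹ = s.
  Ω = kg·m²·s⁻³·A⁻².
  So Ω⁻¹ = kg⁻¹·m⁻²·s³·A².
  Combining: S⁻¹·C·Hz⁻¹·Ω⁻¹ = (kg·m²·s⁻³·A⁻²) · (s·A) · s · (kg⁻¹·m⁻²·s³·A²) = s²·A.
Both reduce to s²·A.

Yes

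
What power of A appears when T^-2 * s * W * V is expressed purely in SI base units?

1

T = Wb/m² (flux density = flux per area),
    = kg·s⁻²·A⁻¹.
So T⁻² = kg⁻²·s⁴·A².
W = J/s (power = energy per time),
    = kg·m²·s⁻³.
V = W/A (potential = power per current),
    = kg·m²·s⁻³·A⁻¹.
Combining: T⁻²·s·W·V = (kg⁻²·s⁴·A²) · s · (kg·m²·s⁻³) · (kg·m²·s⁻³·A⁻¹) = m⁴·s⁻¹·A.
The exponent of A is 1.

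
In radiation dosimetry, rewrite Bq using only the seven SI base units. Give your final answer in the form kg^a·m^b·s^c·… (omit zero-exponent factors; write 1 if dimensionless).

s⁻¹

Bq = 1/s = s⁻¹ (activity is decays per second).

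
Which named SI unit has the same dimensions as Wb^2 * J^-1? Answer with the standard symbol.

H

Wb = V·s (flux: a volt is a weber per second),
    = kg·m²·s⁻²·A⁻¹.
So Wb² = kg²·m⁴·s⁻⁴·A⁻².
J = N·m (work = force × distance),
    = kg·m²·s⁻².
So J⁻¹ = kg⁻¹·m⁻²·s².
Combining: Wb²·J⁻¹ = (kg²·m⁴·s⁻⁴·A⁻²) · (kg⁻¹·m⁻²·s²) = kg·m²·s⁻²·A⁻².
kg·m²·s⁻²·A⁻² is the base-SI form of the henry.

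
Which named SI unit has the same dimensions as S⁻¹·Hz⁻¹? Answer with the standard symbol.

S = kg⁻¹·m⁻²·s³·A².
So S⁻¹ = kg·m²·s⁻³·A⁻².
Hz = s⁻¹.
So Hz⁻¹ = s.
Combining: S⁻¹·Hz⁻¹ = (kg·m²·s⁻³·A⁻²) · s = kg·m²·s⁻²·A⁻².
kg·m²·s⁻²·A⁻² is the base-SI form of the henry.

H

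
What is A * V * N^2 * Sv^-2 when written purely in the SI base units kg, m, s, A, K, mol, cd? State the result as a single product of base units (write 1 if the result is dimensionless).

kg³·s⁻³

V = kg·m²·s⁻³·A⁻¹.
N = kg·m·s⁻².
So N² = kg²·m²·s⁻⁴.
Sv = m²·s⁻².
So Sv⁻² = m⁻⁴·s⁴.
Combining: A·V·N²·Sv⁻² = A · (kg·m²·s⁻³·A⁻¹) · (kg²·m²·s⁻⁴) · (m⁻⁴·s⁴) = kg³·s⁻³.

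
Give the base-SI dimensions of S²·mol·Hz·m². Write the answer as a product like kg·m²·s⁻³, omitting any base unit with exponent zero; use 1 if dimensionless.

S = 1/Ω (conductance is reciprocal resistance),
    = kg⁻¹·m⁻²·s³·A².
So S² = kg⁻²·m⁻⁴·s⁶·A⁴.
Hz = 1/s = s⁻¹ (frequency is cycles per second).
Combining: S²·mol·Hz·m² = (kg⁻²·m⁻⁴·s⁶·A⁴) · mol · s⁻¹ · m² = kg⁻²·m⁻²·s⁵·A⁴·mol.

kg⁻²·m⁻²·s⁵·A⁴·mol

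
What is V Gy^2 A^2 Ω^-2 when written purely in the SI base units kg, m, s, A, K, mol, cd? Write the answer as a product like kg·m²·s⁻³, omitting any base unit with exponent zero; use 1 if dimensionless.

V = W/A (potential = power per current),
    = kg·m²·s⁻³·A⁻¹.
Gy = J/kg (absorbed dose = energy per mass),
    = m²·s⁻².
So Gy² = m⁴·s⁻⁴.
Ω = V/A (resistance = voltage per current),
    = kg·m²·s⁻³·A⁻².
So Ω⁻² = kg⁻²·m⁻⁴·s⁶·A⁴.
Combining: V·Gy²·A²·Ω⁻² = (kg·m²·s⁻³·A⁻¹) · (m⁴·s⁻⁴) · A² · (kg⁻²·m⁻⁴·s⁶·A⁴) = kg⁻¹·m²·s⁻¹·A⁵.

kg⁻¹·m²·s⁻¹·A⁵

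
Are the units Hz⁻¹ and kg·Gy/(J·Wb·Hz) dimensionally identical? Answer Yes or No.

Left side:
  Hz = s⁻¹.
  So Hz⁻¹ = s.
Right side:
  J = N·m (work = force × distance),
      = kg·m²·s⁻².
  So J⁻¹ = kg⁻¹·m⁻²·s².
  Wb = V·s (flux: a volt is a weber per second),
      = kg·m²·s⁻²·A⁻¹.
  So Wb⁻¹ = kg⁻¹·m⁻²·s²·A.
  Hz = 1/s = s⁻¹ (frequency is cycles per second).
  So Hz⁻¹ = s.
  Gy = J/kg (absorbed dose = energy per mass),
      = m²·s⁻².
  Combining: kg·J⁻¹·Wb⁻¹·Hz⁻¹·Gy = kg · (kg⁻¹·m⁻²·s²) · (kg⁻¹·m⁻²·s²·A) · s · (m²·s⁻²) = kg⁻¹·m⁻²·s³·A.
Left is s; right is kg⁻¹·m⁻²·s³·A — different.

No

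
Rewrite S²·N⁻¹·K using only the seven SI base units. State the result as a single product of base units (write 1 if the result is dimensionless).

S = 1/Ω (conductance is reciprocal resistance),
    = kg⁻¹·m⁻²·s³·A².
So S² = kg⁻²·m⁻⁴·s⁶·A⁴.
N = kg·m/s² = kg·m·s⁻² (force = mass × acceleration).
So N⁻¹ = kg⁻¹·m⁻¹·s².
Combining: S²·N⁻¹·K = (kg⁻²·m⁻⁴·s⁶·A⁴) · (kg⁻¹·m⁻¹·s²) · K = kg⁻³·m⁻⁵·s⁸·A⁴·K.

kg⁻³·m⁻⁵·s⁸·A⁴·K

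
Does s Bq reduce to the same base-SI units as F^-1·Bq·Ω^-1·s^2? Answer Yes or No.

Left side:
  Bq = s⁻¹.
  Combining: s·Bq = s · s⁻¹ = 1.
Right side:
  F = kg⁻¹·m⁻²·s⁴·A².
  So F⁻¹ = kg·m²·s⁻⁴·A⁻².
  Bq = s⁻¹.
  Ω = kg·m²·s⁻³·A⁻².
  So Ω⁻¹ = kg⁻¹·m⁻²·s³·A².
  Combining: F⁻¹·Bq·Ω⁻¹·s² = (kg·m²·s⁻⁴·A⁻²) · s⁻¹ · (kg⁻¹·m⁻²·s³·A²) · s² = 1.
Both reduce to 1.

Yes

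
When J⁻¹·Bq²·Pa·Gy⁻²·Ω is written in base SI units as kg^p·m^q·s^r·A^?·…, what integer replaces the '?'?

J = N·m (work = force × distance),
    = kg·m²·s⁻².
So J⁻¹ = kg⁻¹·m⁻²·s².
Bq = 1/s = s⁻¹ (activity is decays per second).
So Bq² = s⁻².
Pa = N/m² (pressure = force per area),
    = kg·m⁻¹·s⁻².
Gy = J/kg (absorbed dose = energy per mass),
    = m²·s⁻².
So Gy⁻² = m⁻⁴·s⁴.
Ω = V/A (resistance = voltage per current),
    = kg·m²·s⁻³·A⁻².
Combining: J⁻¹·Bq²·Pa·Gy⁻²·Ω = (kg⁻¹·m⁻²·s²) · s⁻² · (kg·m⁻¹·s⁻²) · (m⁻⁴·s⁴) · (kg·m²·s⁻³·A⁻²) = kg·m⁻⁵·s⁻¹·A⁻².
The exponent of A is -2.

-2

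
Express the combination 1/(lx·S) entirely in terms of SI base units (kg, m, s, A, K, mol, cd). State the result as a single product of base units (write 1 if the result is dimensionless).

kg·m⁴·s⁻³·A⁻²·cd⁻¹

lx = m⁻²·cd.
So lx⁻¹ = m²·cd⁻¹.
S = kg⁻¹·m⁻²·s³·A².
So S⁻¹ = kg·m²·s⁻³·A⁻².
Combining: lx⁻¹·S⁻¹ = (m²·cd⁻¹) · (kg·m²·s⁻³·A⁻²) = kg·m⁴·s⁻³·A⁻²·cd⁻¹.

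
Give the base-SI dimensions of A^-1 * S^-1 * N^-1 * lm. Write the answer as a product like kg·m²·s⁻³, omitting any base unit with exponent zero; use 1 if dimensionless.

m·s⁻¹·A⁻³·cd

S = kg⁻¹·m⁻²·s³·A².
So S⁻¹ = kg·m²·s⁻³·A⁻².
N = kg·m·s⁻².
So N⁻¹ = kg⁻¹·m⁻¹·s².
lm = cd.
Combining: A⁻¹·S⁻¹·N⁻¹·lm = A⁻¹ · (kg·m²·s⁻³·A⁻²) · (kg⁻¹·m⁻¹·s²) · cd = m·s⁻¹·A⁻³·cd.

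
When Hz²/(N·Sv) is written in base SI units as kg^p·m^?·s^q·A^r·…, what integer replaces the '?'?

N = kg·m/s² = kg·m·s⁻² (force = mass × acceleration).
So N⁻¹ = kg⁻¹·m⁻¹·s².
Hz = 1/s = s⁻¹ (frequency is cycles per second).
So Hz² = s⁻².
Sv = J/kg (equivalent dose = energy per mass),
    = m²·s⁻².
So Sv⁻¹ = m⁻²·s².
Combining: N⁻¹·Hz²·Sv⁻¹ = (kg⁻¹·m⁻¹·s²) · s⁻² · (m⁻²·s²) = kg⁻¹·m⁻³·s².
The exponent of m is -3.

-3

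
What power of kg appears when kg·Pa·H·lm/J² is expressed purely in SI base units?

Pa = kg·m⁻¹·s⁻².
H = kg·m²·s⁻²·A⁻².
J = kg·m²·s⁻².
So J⁻² = kg⁻²·m⁻⁴·s⁴.
lm = cd.
Combining: kg·Pa·H·J⁻²·lm = kg · (kg·m⁻¹·s⁻²) · (kg·m²·s⁻²·A⁻²) · (kg⁻²·m⁻⁴·s⁴) · cd = kg·m⁻³·A⁻²·cd.
The exponent of kg is 1.

1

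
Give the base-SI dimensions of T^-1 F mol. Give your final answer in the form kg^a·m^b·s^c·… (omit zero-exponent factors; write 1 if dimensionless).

kg⁻²·m⁻²·s⁶·A³·mol

T = Wb/m² (flux density = flux per area),
    = kg·s⁻²·A⁻¹.
So T⁻¹ = kg⁻¹·s²·A.
F = C/V (capacitance = charge per voltage),
    = A·s/(kg·m²·s⁻³·A⁻¹) (substituting C and V),
    = kg⁻¹·m⁻²·s⁴·A².
Combining: T⁻¹·F·mol = (kg⁻¹·s²·A) · (kg⁻¹·m⁻²·s⁴·A²) · mol = kg⁻²·m⁻²·s⁶·A³·mol.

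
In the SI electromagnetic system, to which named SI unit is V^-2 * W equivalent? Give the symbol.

S

V = kg·m²·s⁻³·A⁻¹.
So V⁻² = kg⁻²·m⁻⁴·s⁶·A².
W = kg·m²·s⁻³.
Combining: V⁻²·W = (kg⁻²·m⁻⁴·s⁶·A²) · (kg·m²·s⁻³) = kg⁻¹·m⁻²·s³·A².
kg⁻¹·m⁻²·s³·A² is the base-SI form of the siemens.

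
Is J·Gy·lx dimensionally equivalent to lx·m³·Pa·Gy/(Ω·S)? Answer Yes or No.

Yes

Left side:
  J = kg·m²·s⁻².
  Gy = m²·s⁻².
  lx = m⁻²·cd.
  Combining: J·Gy·lx = (kg·m²·s⁻²) · (m²·s⁻²) · (m⁻²·cd) = kg·m²·s⁻⁴·cd.
Right side:
  lx = m⁻²·cd.
  Pa = kg·m⁻¹·s⁻².
  Ω = kg·m²·s⁻³·A⁻².
  So Ω⁻¹ = kg⁻¹·m⁻²·s³·A².
  S = kg⁻¹·m⁻²·s³·A².
  So S⁻¹ = kg·m²·s⁻³·A⁻².
  Gy = m²·s⁻².
  Combining: lx·m³·Pa·Ω⁻¹·S⁻¹·Gy = (m⁻²·cd) · m³ · (kg·m⁻¹·s⁻²) · (kg⁻¹·m⁻²·s³·A²) · (kg·m²·s⁻³·A⁻²) · (m²·s⁻²) = kg·m²·s⁻⁴·cd.
Both reduce to kg·m²·s⁻⁴·cd.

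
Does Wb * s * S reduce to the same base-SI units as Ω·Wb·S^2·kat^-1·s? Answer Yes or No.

Left side:
  Wb = V·s (flux: a volt is a weber per second),
      = kg·m²·s⁻²·A⁻¹.
  S = 1/Ω (conductance is reciprocal resistance),
      = kg⁻¹·m⁻²·s³·A².
  Combining: Wb·s·S = (kg·m²·s⁻²·A⁻¹) · s · (kg⁻¹·m⁻²·s³·A²) = s²·A.
Right side:
  Ω = kg·m²·s⁻³·A⁻².
  Wb = kg·m²·s⁻²·A⁻¹.
  S = kg⁻¹·m⁻²·s³·A².
  So S² = kg⁻²·m⁻⁴·s⁶·A⁴.
  kat = s⁻¹·mol.
  So kat⁻¹ = s·mol⁻¹.
  Combining: Ω·Wb·S²·kat⁻¹·s = (kg·m²·s⁻³·A⁻²) · (kg·m²·s⁻²·A⁻¹) · (kg⁻²·m⁻⁴·s⁶·A⁴) · (s·mol⁻¹) · s = s³·A·mol⁻¹.
Left is s²·A; right is s³·A·mol⁻¹ — different.

No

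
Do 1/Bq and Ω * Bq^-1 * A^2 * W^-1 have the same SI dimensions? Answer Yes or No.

Yes

Left side:
  Bq = s⁻¹.
  So Bq⁻¹ = s.
Right side:
  Ω = kg·m²·s⁻³·A⁻².
  Bq = s⁻¹.
  So Bq⁻¹ = s.
  W = kg·m²·s⁻³.
  So W⁻¹ = kg⁻¹·m⁻²·s³.
  Combining: Ω·Bq⁻¹·A²·W⁻¹ = (kg·m²·s⁻³·A⁻²) · s · A² · (kg⁻¹·m⁻²·s³) = s.
Both reduce to s.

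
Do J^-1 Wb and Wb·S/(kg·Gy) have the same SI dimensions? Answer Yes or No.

Left side:
  J = N·m (work = force × distance),
      = kg·m²·s⁻².
  So J⁻¹ = kg⁻¹·m⁻²·s².
  Wb = V·s (flux: a volt is a weber per second),
      = kg·m²·s⁻²·A⁻¹.
  Combining: J⁻¹·Wb = (kg⁻¹·m⁻²·s²) · (kg·m²·s⁻²·A⁻¹) = A⁻¹.
Right side:
  Wb = V·s (flux: a volt is a weber per second),
      = kg·m²·s⁻²·A⁻¹.
  Gy = J/kg (absorbed dose = energy per mass),
      = m²·s⁻².
  So Gy⁻¹ = m⁻²·s².
  S = 1/Ω (conductance is reciprocal resistance),
      = kg⁻¹·m⁻²·s³·A².
  Combining: kg⁻¹·Wb·Gy⁻¹·S = kg⁻¹ · (kg·m²·s⁻²·A⁻¹) · (m⁻²·s²) · (kg⁻¹·m⁻²·s³·A²) = kg⁻¹·m⁻²·s³·A.
Left is A⁻¹; right is kg⁻¹·m⁻²·s³·A — different.

No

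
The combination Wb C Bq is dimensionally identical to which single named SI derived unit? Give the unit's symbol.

Wb = kg·m²·s⁻²·A⁻¹.
C = s·A.
Bq = s⁻¹.
Combining: Wb·C·Bq = (kg·m²·s⁻²·A⁻¹) · (s·A) · s⁻¹ = kg·m²·s⁻².
kg·m²·s⁻² is the base-SI form of the joule.

J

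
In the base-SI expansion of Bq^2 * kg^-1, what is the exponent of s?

Bq = 1/s = s⁻¹ (activity is decays per second).
So Bq² = s⁻².
Combining: Bq²·kg⁻¹ = s⁻² · kg⁻¹ = kg⁻¹·s⁻².
The exponent of s is -2.

-2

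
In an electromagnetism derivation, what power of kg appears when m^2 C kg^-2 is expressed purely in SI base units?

-2

C = A·s = s·A (charge = current × time).
Combining: m²·C·kg⁻² = m² · (s·A) · kg⁻² = kg⁻²·m²·s·A.
The exponent of kg is -2.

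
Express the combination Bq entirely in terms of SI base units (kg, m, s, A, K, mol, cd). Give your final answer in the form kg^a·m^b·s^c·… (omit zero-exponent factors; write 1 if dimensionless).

Bq = 1/s = s⁻¹ (activity is decays per second).

s⁻¹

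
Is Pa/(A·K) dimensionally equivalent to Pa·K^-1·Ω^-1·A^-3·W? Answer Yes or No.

Left side:
  Pa = N/m² (pressure = force per area),
      = kg·m⁻¹·s⁻².
  Combining: A⁻¹·K⁻¹·Pa = A⁻¹ · K⁻¹ · (kg·m⁻¹·s⁻²) = kg·m⁻¹·s⁻²·A⁻¹·K⁻¹.
Right side:
  Pa = kg·m⁻¹·s⁻².
  Ω = kg·m²·s⁻³·A⁻².
  So Ω⁻¹ = kg⁻¹·m⁻²·s³·A².
  W = kg·m²·s⁻³.
  Combining: Pa·K⁻¹·Ω⁻¹·A⁻³·W = (kg·m⁻¹·s⁻²) · K⁻¹ · (kg⁻¹·m⁻²·s³·A²) · A⁻³ · (kg·m²·s⁻³) = kg·m⁻¹·s⁻²·A⁻¹·K⁻¹.
Both reduce to kg·m⁻¹·s⁻²·A⁻¹·K⁻¹.

Yes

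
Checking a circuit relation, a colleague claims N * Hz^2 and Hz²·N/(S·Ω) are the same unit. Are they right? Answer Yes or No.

Yes

Left side:
  N = kg·m·s⁻².
  Hz = s⁻¹.
  So Hz² = s⁻².
  Combining: N·Hz² = (kg·m·s⁻²) · s⁻² = kg·m·s⁻⁴.
Right side:
  Hz = 1/s = s⁻¹ (frequency is cycles per second).
  So Hz² = s⁻².
  N = kg·m/s² = kg·m·s⁻² (force = mass × acceleration).
  S = 1/Ω (conductance is reciprocal resistance),
      = kg⁻¹·m⁻²·s³·A².
  So S⁻¹ = kg·m²·s⁻³·A⁻².
  Ω = V/A (resistance = voltage per current),
      = kg·m²·s⁻³·A⁻².
  So Ω⁻¹ = kg⁻¹·m⁻²·s³·A².
  Combining: Hz²·N·S⁻¹·Ω⁻¹ = s⁻² · (kg·m·s⁻²) · (kg·m²·s⁻³·A⁻²) · (kg⁻¹·m⁻²·s³·A²) = kg·m·s⁻⁴.
Both reduce to kg·m·s⁻⁴.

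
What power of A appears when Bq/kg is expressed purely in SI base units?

0

Bq = s⁻¹.
Combining: Bq·kg⁻¹ = s⁻¹ · kg⁻¹ = kg⁻¹·s⁻¹.
The exponent of A is 0.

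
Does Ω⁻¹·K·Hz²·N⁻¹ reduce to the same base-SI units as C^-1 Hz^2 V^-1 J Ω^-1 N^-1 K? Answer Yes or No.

Left side:
  Ω = kg·m²·s⁻³·A⁻².
  So Ω⁻¹ = kg⁻¹·m⁻²·s³·A².
  Hz = s⁻¹.
  So Hz² = s⁻².
  N = kg·m·s⁻².
  So N⁻¹ = kg⁻¹·m⁻¹·s².
  Combining: Ω⁻¹·K·Hz²·N⁻¹ = (kg⁻¹·m⁻²·s³·A²) · K · s⁻² · (kg⁻¹·m⁻¹·s²) = kg⁻²·m⁻³·s³·A²·K.
Right side:
  C = A·s = s·A (charge = current × time).
  So C⁻¹ = s⁻¹·A⁻¹.
  Hz = 1/s = s⁻¹ (frequency is cycles per second).
  So Hz² = s⁻².
  V = W/A (potential = power per current),
      = kg·m²·s⁻³·A⁻¹.
  So V⁻¹ = kg⁻¹·m⁻²·s³·A.
  J = N·m (work = force × distance),
      = kg·m²·s⁻².
  Ω = V/A (resistance = voltage per current),
      = kg·m²·s⁻³·A⁻².
  So Ω⁻¹ = kg⁻¹·m⁻²·s³·A².
  N = kg·m/s² = kg·m·s⁻² (force = mass × acceleration).
  So N⁻¹ = kg⁻¹·m⁻¹·s².
  Combining: C⁻¹·Hz²·V⁻¹·J·Ω⁻¹·N⁻¹·K = (s⁻¹·A⁻¹) · s⁻² · (kg⁻¹·m⁻²·s³·A) · (kg·m²·s⁻²) · (kg⁻¹·m⁻²·s³·A²) · (kg⁻¹·m⁻¹·s²) · K = kg⁻²·m⁻³·s³·A²·K.
Both reduce to kg⁻²·m⁻³·s³·A²·K.

Yes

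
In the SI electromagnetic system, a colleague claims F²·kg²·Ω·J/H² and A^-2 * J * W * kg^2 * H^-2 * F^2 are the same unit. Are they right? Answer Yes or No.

Left side:
  H = Wb/A (inductance = flux per current),
      = kg·m²·s⁻²·A⁻².
  So H⁻² = kg⁻²·m⁻⁴·s⁴·A⁴.
  F = C/V (capacitance = charge per voltage),
      = A·s/(kg·m²·s⁻³·A⁻¹) (substituting C and V),
      = kg⁻¹·m⁻²·s⁴·A².
  So F² = kg⁻²·m⁻⁴·s⁸·A⁴.
  Ω = V/A (resistance = voltage per current),
      = kg·m²·s⁻³·A⁻².
  J = N·m (work = force × distance),
      = kg·m²·s⁻².
  Combining: H⁻²·F²·kg²·Ω·J = (kg⁻²·m⁻⁴·s⁴·A⁴) · (kg⁻²·m⁻⁴·s⁸·A⁴) · kg² · (kg·m²·s⁻³·A⁻²) · (kg·m²·s⁻²) = m⁻⁴·s⁷·A⁶.
Right side:
  J = kg·m²·s⁻².
  W = kg·m²·s⁻³.
  H = kg·m²·s⁻²·A⁻².
  So H⁻² = kg⁻²·m⁻⁴·s⁴·A⁴.
  F = kg⁻¹·m⁻²·s⁴·A².
  So F² = kg⁻²·m⁻⁴·s⁸·A⁴.
  Combining: A⁻²·J·W·kg²·H⁻²·F² = A⁻² · (kg·m²·s⁻²) · (kg·m²·s⁻³) · kg² · (kg⁻²·m⁻⁴·s⁴·A⁴) · (kg⁻²·m⁻⁴·s⁸·A⁴) = m⁻⁴·s⁷·A⁶.
Both reduce to m⁻⁴·s⁷·A⁶.

Yes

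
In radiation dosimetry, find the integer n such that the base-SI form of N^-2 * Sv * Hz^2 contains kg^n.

N = kg·m/s² = kg·m·s⁻² (force = mass × acceleration).
So N⁻² = kg⁻²·m⁻²·s⁴.
Sv = J/kg (equivalent dose = energy per mass),
    = m²·s⁻².
Hz = 1/s = s⁻¹ (frequency is cycles per second).
So Hz² = s⁻².
Combining: N⁻²·Sv·Hz² = (kg⁻²·m⁻²·s⁴) · (m²·s⁻²) · s⁻² = kg⁻².
The exponent of kg is -2.

-2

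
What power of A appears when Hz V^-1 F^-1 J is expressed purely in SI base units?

-1

Hz = 1/s = s⁻¹ (frequency is cycles per second).
V = W/A (potential = power per current),
    = kg·m²·s⁻³·A⁻¹.
So V⁻¹ = kg⁻¹·m⁻²·s³·A.
F = C/V (capacitance = charge per voltage),
    = A·s/(kg·m²·s⁻³·A⁻¹) (substituting C and V),
    = kg⁻¹·m⁻²·s⁴·A².
So F⁻¹ = kg·m²·s⁻⁴·A⁻².
J = N·m (work = force × distance),
    = kg·m²·s⁻².
Combining: Hz·V⁻¹·F⁻¹·J = s⁻¹ · (kg⁻¹·m⁻²·s³·A) · (kg·m²·s⁻⁴·A⁻²) · (kg·m²·s⁻²) = kg·m²·s⁻⁴·A⁻¹.
The exponent of A is -1.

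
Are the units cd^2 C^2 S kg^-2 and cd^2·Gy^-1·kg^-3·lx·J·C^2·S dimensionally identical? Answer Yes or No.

Left side:
  C = s·A.
  So C² = s²·A².
  S = kg⁻¹·m⁻²·s³·A².
  Combining: cd²·C²·S·kg⁻² = cd² · (s²·A²) · (kg⁻¹·m⁻²·s³·A²) · kg⁻² = kg⁻³·m⁻²·s⁵·A⁴·cd².
Right side:
  Gy = m²·s⁻².
  So Gy⁻¹ = m⁻²·s².
  lx = m⁻²·cd.
  J = kg·m²·s⁻².
  C = s·A.
  So C² = s²·A².
  S = kg⁻¹·m⁻²·s³·A².
  Combining: cd²·Gy⁻¹·kg⁻³·lx·J·C²·S = cd² · (m⁻²·s²) · kg⁻³ · (m⁻²·cd) · (kg·m²·s⁻²) · (s²·A²) · (kg⁻¹·m⁻²·s³·A²) = kg⁻³·m⁻⁴·s⁵·A⁴·cd³.
Left is kg⁻³·m⁻²·s⁵·A⁴·cd²; right is kg⁻³·m⁻⁴·s⁵·A⁴·cd³ — different.

No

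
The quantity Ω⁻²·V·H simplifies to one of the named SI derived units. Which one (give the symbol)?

Ω = V/A (resistance = voltage per current),
    = kg·m²·s⁻³·A⁻².
So Ω⁻² = kg⁻²·m⁻⁴·s⁶·A⁴.
V = W/A (potential = power per current),
    = kg·m²·s⁻³·A⁻¹.
H = Wb/A (inductance = flux per current),
    = kg·m²·s⁻²·A⁻².
Combining: Ω⁻²·V·H = (kg⁻²·m⁻⁴·s⁶·A⁴) · (kg·m²·s⁻³·A⁻¹) · (kg·m²·s⁻²·A⁻²) = s·A.
s·A is the base-SI form of the coulomb.

C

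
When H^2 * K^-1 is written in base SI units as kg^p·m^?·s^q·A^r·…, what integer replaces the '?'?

H = Wb/A (inductance = flux per current),
    = kg·m²·s⁻²·A⁻².
So H² = kg²·m⁴·s⁻⁴·A⁻⁴.
Combining: H²·K⁻¹ = (kg²·m⁴·s⁻⁴·A⁻⁴) · K⁻¹ = kg²·m⁴·s⁻⁴·A⁻⁴·K⁻¹.
The exponent of m is 4.

4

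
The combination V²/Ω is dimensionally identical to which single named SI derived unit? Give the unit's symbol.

W

V = W/A (potential = power per current),
    = kg·m²·s⁻³·A⁻¹.
So V² = kg²·m⁴·s⁻⁶·A⁻².
Ω = V/A (resistance = voltage per current),
    = kg·m²·s⁻³·A⁻².
So Ω⁻¹ = kg⁻¹·m⁻²·s³·A².
Combining: V²·Ω⁻¹ = (kg²·m⁴·s⁻⁶·A⁻²) · (kg⁻¹·m⁻²·s³·A²) = kg·m²·s⁻³.
kg·m²·s⁻³ is the base-SI form of the watt.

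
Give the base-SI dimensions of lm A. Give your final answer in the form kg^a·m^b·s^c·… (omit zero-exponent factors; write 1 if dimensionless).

lm = cd.
Combining: lm·A = cd · A = A·cd.

A·cd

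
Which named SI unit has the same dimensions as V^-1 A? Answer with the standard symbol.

S

V = W/A (potential = power per current),
    = kg·m²·s⁻³·A⁻¹.
So V⁻¹ = kg⁻¹·m⁻²·s³·A.
Combining: V⁻¹·A = (kg⁻¹·m⁻²·s³·A) · A = kg⁻¹·m⁻²·s³·A².
kg⁻¹·m⁻²·s³·A² is the base-SI form of the siemens.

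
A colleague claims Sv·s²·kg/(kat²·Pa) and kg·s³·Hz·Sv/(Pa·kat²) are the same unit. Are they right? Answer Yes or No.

Left side:
  Sv = m²·s⁻².
  kat = s⁻¹·mol.
  So kat⁻² = s²·mol⁻².
  Pa = kg·m⁻¹·s⁻².
  So Pa⁻¹ = kg⁻¹·m·s².
  Combining: Sv·kat⁻²·s²·kg·Pa⁻¹ = (m²·s⁻²) · (s²·mol⁻²) · s² · kg · (kg⁻¹·m·s²) = m³·s⁴·mol⁻².
Right side:
  Pa = N/m² (pressure = force per area),
      = kg·m⁻¹·s⁻².
  So Pa⁻¹ = kg⁻¹·m·s².
  kat = mol/s = s⁻¹·mol (catalytic activity).
  So kat⁻² = s²·mol⁻².
  Hz = 1/s = s⁻¹ (frequency is cycles per second).
  Sv = J/kg (equivalent dose = energy per mass),
      = m²·s⁻².
  Combining: Pa⁻¹·kg·s³·kat⁻²·Hz·Sv = (kg⁻¹·m·s²) · kg · s³ · (s²·mol⁻²) · s⁻¹ · (m²·s⁻²) = m³·s⁴·mol⁻².
Both reduce to m³·s⁴·mol⁻².

Yes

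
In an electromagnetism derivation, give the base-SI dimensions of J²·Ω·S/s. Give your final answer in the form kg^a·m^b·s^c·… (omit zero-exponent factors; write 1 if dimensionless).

J = N·m (work = force × distance),
    = kg·m²·s⁻².
So J² = kg²·m⁴·s⁻⁴.
Ω = V/A (resistance = voltage per current),
    = kg·m²·s⁻³·A⁻².
S = 1/Ω (conductance is reciprocal resistance),
    = kg⁻¹·m⁻²·s³·A².
Combining: J²·s⁻¹·Ω·S = (kg²·m⁴·s⁻⁴) · s⁻¹ · (kg·m²·s⁻³·A⁻²) · (kg⁻¹·m⁻²·s³·A²) = kg²·m⁴·s⁻⁵.

kg²·m⁴·s⁻⁵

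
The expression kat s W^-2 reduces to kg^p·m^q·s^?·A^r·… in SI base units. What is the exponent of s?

kat = s⁻¹·mol.
W = kg·m²·s⁻³.
So W⁻² = kg⁻²·m⁻⁴·s⁶.
Combining: kat·s·W⁻² = (s⁻¹·mol) · s · (kg⁻²·m⁻⁴·s⁶) = kg⁻²·m⁻⁴·s⁶·mol.
The exponent of s is 6.

6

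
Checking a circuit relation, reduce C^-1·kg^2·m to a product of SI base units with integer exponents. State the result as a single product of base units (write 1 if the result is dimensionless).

C = s·A.
So C⁻¹ = s⁻¹·A⁻¹.
Combining: C⁻¹·kg²·m = (s⁻¹·A⁻¹) · kg² · m = kg²·m·s⁻¹·A⁻¹.

kg²·m·s⁻¹·A⁻¹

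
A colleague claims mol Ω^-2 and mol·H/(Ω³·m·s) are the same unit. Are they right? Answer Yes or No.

No

Left side:
  Ω = kg·m²·s⁻³·A⁻².
  So Ω⁻² = kg⁻²·m⁻⁴·s⁶·A⁴.
  Combining: mol·Ω⁻² = mol · (kg⁻²·m⁻⁴·s⁶·A⁴) = kg⁻²·m⁻⁴·s⁶·A⁴·mol.
Right side:
  Ω = V/A (resistance = voltage per current),
      = kg·m²·s⁻³·A⁻².
  So Ω⁻³ = kg⁻³·m⁻⁶·s⁹·A⁶.
  H = Wb/A (inductance = flux per current),
      = kg·m²·s⁻²·A⁻².
  Combining: Ω⁻³·mol·m⁻¹·s⁻¹·H = (kg⁻³·m⁻⁶·s⁹·A⁶) · mol · m⁻¹ · s⁻¹ · (kg·m²·s⁻²·A⁻²) = kg⁻²·m⁻⁵·s⁶·A⁴·mol.
Left is kg⁻²·m⁻⁴·s⁶·A⁴·mol; right is kg⁻²·m⁻⁵·s⁶·A⁴·mol — different.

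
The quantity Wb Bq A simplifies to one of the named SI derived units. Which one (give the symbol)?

Wb = V·s (flux: a volt is a weber per second),
    = kg·m²·s⁻²·A⁻¹.
Bq = 1/s = s⁻¹ (activity is decays per second).
Combining: Wb·Bq·A = (kg·m²·s⁻²·A⁻¹) · s⁻¹ · A = kg·m²·s⁻³.
kg·m²·s⁻³ is the base-SI form of the watt.

W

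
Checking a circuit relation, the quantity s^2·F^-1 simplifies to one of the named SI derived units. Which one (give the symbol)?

F = kg⁻¹·m⁻²·s⁴·A².
So F⁻¹ = kg·m²·s⁻⁴·A⁻².
Combining: s²·F⁻¹ = s² · (kg·m²·s⁻⁴·A⁻²) = kg·m²·s⁻²·A⁻².
kg·m²·s⁻²·A⁻² is the base-SI form of the henry.

H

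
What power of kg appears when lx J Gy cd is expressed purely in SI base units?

lx = m⁻²·cd.
J = kg·m²·s⁻².
Gy = m²·s⁻².
Combining: lx·J·Gy·cd = (m⁻²·cd) · (kg·m²·s⁻²) · (m²·s⁻²) · cd = kg·m²·s⁻⁴·cd².
The exponent of kg is 1.

1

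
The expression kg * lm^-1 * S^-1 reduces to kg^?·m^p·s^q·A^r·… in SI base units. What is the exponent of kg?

2

lm = cd·sr = cd (luminous flux; sr is dimensionless).
So lm⁻¹ = cd⁻¹.
S = 1/Ω (conductance is reciprocal resistance),
    = kg⁻¹·m⁻²·s³·A².
So S⁻¹ = kg·m²·s⁻³·A⁻².
Combining: kg·lm⁻¹·S⁻¹ = kg · cd⁻¹ · (kg·m²·s⁻³·A⁻²) = kg²·m²·s⁻³·A⁻²·cd⁻¹.
The exponent of kg is 2.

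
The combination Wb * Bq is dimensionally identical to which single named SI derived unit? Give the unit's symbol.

Wb = V·s (flux: a volt is a weber per second),
    = kg·m²·s⁻²·A⁻¹.
Bq = 1/s = s⁻¹ (activity is decays per second).
Combining: Wb·Bq = (kg·m²·s⁻²·A⁻¹) · s⁻¹ = kg·m²·s⁻³·A⁻¹.
kg·m²·s⁻³·A⁻¹ is the base-SI form of the volt.

V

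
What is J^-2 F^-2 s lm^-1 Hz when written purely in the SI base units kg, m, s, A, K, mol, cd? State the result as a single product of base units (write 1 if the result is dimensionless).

J = N·m (work = force × distance),
    = kg·m²·s⁻².
So J⁻² = kg⁻²·m⁻⁴·s⁴.
F = C/V (capacitance = charge per voltage),
    = A·s/(kg·m²·s⁻³·A⁻¹) (substituting C and V),
    = kg⁻¹·m⁻²·s⁴·A².
So F⁻² = kg²·m⁴·s⁻⁸·A⁻⁴.
lm = cd·sr = cd (luminous flux; sr is dimensionless).
So lm⁻¹ = cd⁻¹.
Hz = 1/s = s⁻¹ (frequency is cycles per second).
Combining: J⁻²·F⁻²·s·lm⁻¹·Hz = (kg⁻²·m⁻⁴·s⁴) · (kg²·m⁴·s⁻⁸·A⁻⁴) · s · cd⁻¹ · s⁻¹ = s⁻⁴·A⁻⁴·cd⁻¹.

s⁻⁴·A⁻⁴·cd⁻¹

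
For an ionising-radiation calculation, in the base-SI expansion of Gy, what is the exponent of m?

Gy = J/kg (absorbed dose = energy per mass),
    = m²·s⁻².
The exponent of m is 2.

2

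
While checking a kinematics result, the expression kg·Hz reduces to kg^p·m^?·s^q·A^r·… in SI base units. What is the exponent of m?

Hz = s⁻¹.
Combining: kg·Hz = kg · s⁻¹ = kg·s⁻¹.
The exponent of m is 0.

0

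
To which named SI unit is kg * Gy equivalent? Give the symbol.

Gy = J/kg (absorbed dose = energy per mass),
    = m²·s⁻².
Combining: kg·Gy = kg · (m²·s⁻²) = kg·m²·s⁻².
kg·m²·s⁻² is the base-SI form of the joule.

J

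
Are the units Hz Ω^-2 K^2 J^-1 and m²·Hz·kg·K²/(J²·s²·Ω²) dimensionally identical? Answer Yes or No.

Left side:
  Hz = s⁻¹.
  Ω = kg·m²·s⁻³·A⁻².
  So Ω⁻² = kg⁻²·m⁻⁴·s⁶·A⁴.
  J = kg·m²·s⁻².
  So J⁻¹ = kg⁻¹·m⁻²·s².
  Combining: Hz·Ω⁻²·K²·J⁻¹ = s⁻¹ · (kg⁻²·m⁻⁴·s⁶·A⁴) · K² · (kg⁻¹·m⁻²·s²) = kg⁻³·m⁻⁶·s⁷·A⁴·K².
Right side:
  Hz = 1/s = s⁻¹ (frequency is cycles per second).
  J = N·m (work = force × distance),
      = kg·m²·s⁻².
  So J⁻² = kg⁻²·m⁻⁴·s⁴.
  Ω = V/A (resistance = voltage per current),
      = kg·m²·s⁻³·A⁻².
  So Ω⁻² = kg⁻²·m⁻⁴·s⁶·A⁴.
  Combining: m²·Hz·kg·K²·J⁻²·s⁻²·Ω⁻² = m² · s⁻¹ · kg · K² · (kg⁻²·m⁻⁴·s⁴) · s⁻² · (kg⁻²·m⁻⁴·s⁶·A⁴) = kg⁻³·m⁻⁶·s⁷·A⁴·K².
Both reduce to kg⁻³·m⁻⁶·s⁷·A⁴·K².

Yes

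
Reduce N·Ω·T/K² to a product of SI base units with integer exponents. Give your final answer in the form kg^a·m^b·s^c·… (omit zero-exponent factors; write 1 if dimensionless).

N = kg·m·s⁻².
Ω = kg·m²·s⁻³·A⁻².
T = kg·s⁻²·A⁻¹.
Combining: N·K⁻²·Ω·T = (kg·m·s⁻²) · K⁻² · (kg·m²·s⁻³·A⁻²) · (kg·s⁻²·A⁻¹) = kg³·m³·s⁻⁷·A⁻³·K⁻².

kg³·m³·s⁻⁷·A⁻³·K⁻²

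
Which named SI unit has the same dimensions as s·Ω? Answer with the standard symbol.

Ω = kg·m²·s⁻³·A⁻².
Combining: s·Ω = s · (kg·m²·s⁻³·A⁻²) = kg·m²·s⁻²·A⁻².
kg·m²·s⁻²·A⁻² is the base-SI form of the henry.

H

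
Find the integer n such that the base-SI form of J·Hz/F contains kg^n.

2

J = kg·m²·s⁻².
F = kg⁻¹·m⁻²·s⁴·A².
So F⁻¹ = kg·m²·s⁻⁴·A⁻².
Hz = s⁻¹.
Combining: J·F⁻¹·Hz = (kg·m²·s⁻²) · (kg·m²·s⁻⁴·A⁻²) · s⁻¹ = kg²·m⁴·s⁻⁷·A⁻².
The exponent of kg is 2.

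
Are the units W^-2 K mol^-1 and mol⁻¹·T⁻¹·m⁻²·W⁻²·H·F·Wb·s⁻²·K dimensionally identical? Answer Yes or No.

Left side:
  W = J/s (power = energy per time),
      = kg·m²·s⁻³.
  So W⁻² = kg⁻²·m⁻⁴·s⁶.
  Combining: W⁻²·K·mol⁻¹ = (kg⁻²·m⁻⁴·s⁶) · K · mol⁻¹ = kg⁻²·m⁻⁴·s⁶·K·mol⁻¹.
Right side:
  T = kg·s⁻²·A⁻¹.
  So T⁻¹ = kg⁻¹·s²·A.
  W = kg·m²·s⁻³.
  So W⁻² = kg⁻²·m⁻⁴·s⁶.
  H = kg·m²·s⁻²·A⁻².
  F = kg⁻¹·m⁻²·s⁴·A².
  Wb = kg·m²·s⁻²·A⁻¹.
  Combining: mol⁻¹·T⁻¹·m⁻²·W⁻²·H·F·Wb·s⁻²·K = mol⁻¹ · (kg⁻¹·s²·A) · m⁻² · (kg⁻²·m⁻⁴·s⁶) · (kg·m²·s⁻²·A⁻²) · (kg⁻¹·m⁻²·s⁴·A²) · (kg·m²·s⁻²·A⁻¹) · s⁻² · K = kg⁻²·m⁻⁴·s⁶·K·mol⁻¹.
Both reduce to kg⁻²·m⁻⁴·s⁶·K·mol⁻¹.

Yes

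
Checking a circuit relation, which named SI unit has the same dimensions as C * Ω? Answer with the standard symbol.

C = s·A.
Ω = kg·m²·s⁻³·A⁻².
Combining: C·Ω = (s·A) · (kg·m²·s⁻³·A⁻²) = kg·m²·s⁻²·A⁻¹.
kg·m²·s⁻²·A⁻¹ is the base-SI form of the weber.

Wb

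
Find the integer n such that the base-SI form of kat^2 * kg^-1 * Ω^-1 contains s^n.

1

kat = s⁻¹·mol.
So kat² = s⁻²·mol².
Ω = kg·m²·s⁻³·A⁻².
So Ω⁻¹ = kg⁻¹·m⁻²·s³·A².
Combining: kat²·kg⁻¹·Ω⁻¹ = (s⁻²·mol²) · kg⁻¹ · (kg⁻¹·m⁻²·s³·A²) = kg⁻²·m⁻²·s·A²·mol².
The exponent of s is 1.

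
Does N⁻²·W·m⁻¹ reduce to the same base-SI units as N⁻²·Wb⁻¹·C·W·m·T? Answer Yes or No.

Left side:
  N = kg·m·s⁻².
  So N⁻² = kg⁻²·m⁻²·s⁴.
  W = kg·m²·s⁻³.
  Combining: N⁻²·W·m⁻¹ = (kg⁻²·m⁻²·s⁴) · (kg·m²·s⁻³) · m⁻¹ = kg⁻¹·m⁻¹·s.
Right side:
  N = kg·m·s⁻².
  So N⁻² = kg⁻²·m⁻²·s⁴.
  Wb = kg·m²·s⁻²·A⁻¹.
  So Wb⁻¹ = kg⁻¹·m⁻²·s²·A.
  C = s·A.
  W = kg·m²·s⁻³.
  T = kg·s⁻²·A⁻¹.
  Combining: N⁻²·Wb⁻¹·C·W·m·T = (kg⁻²·m⁻²·s⁴) · (kg⁻¹·m⁻²·s²·A) · (s·A) · (kg·m²·s⁻³) · m · (kg·s⁻²·A⁻¹) = kg⁻¹·m⁻¹·s²·A.
Left is kg⁻¹·m⁻¹·s; right is kg⁻¹·m⁻¹·s²·A — different.

No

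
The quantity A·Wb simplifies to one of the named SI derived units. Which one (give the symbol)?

J

Wb = V·s (flux: a volt is a weber per second),
    = kg·m²·s⁻²·A⁻¹.
Combining: A·Wb = A · (kg·m²·s⁻²·A⁻¹) = kg·m²·s⁻².
kg·m²·s⁻² is the base-SI form of the joule.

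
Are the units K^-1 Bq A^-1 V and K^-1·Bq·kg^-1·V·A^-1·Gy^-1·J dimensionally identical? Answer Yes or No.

Yes

Left side:
  Bq = 1/s = s⁻¹ (activity is decays per second).
  V = W/A (potential = power per current),
      = kg·m²·s⁻³·A⁻¹.
  Combining: K⁻¹·Bq·A⁻¹·V = K⁻¹ · s⁻¹ · A⁻¹ · (kg·m²·s⁻³·A⁻¹) = kg·m²·s⁻⁴·A⁻²·K⁻¹.
Right side:
  Bq = s⁻¹.
  V = kg·m²·s⁻³·A⁻¹.
  Gy = m²·s⁻².
  So Gy⁻¹ = m⁻²·s².
  J = kg·m²·s⁻².
  Combining: K⁻¹·Bq·kg⁻¹·V·A⁻¹·Gy⁻¹·J = K⁻¹ · s⁻¹ · kg⁻¹ · (kg·m²·s⁻³·A⁻¹) · A⁻¹ · (m⁻²·s²) · (kg·m²·s⁻²) = kg·m²·s⁻⁴·A⁻²·K⁻¹.
Both reduce to kg·m²·s⁻⁴·A⁻²·K⁻¹.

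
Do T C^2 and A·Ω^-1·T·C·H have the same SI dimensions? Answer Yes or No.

Left side:
  T = Wb/m² (flux density = flux per area),
      = kg·s⁻²·A⁻¹.
  C = A·s = s·A (charge = current × time).
  So C² = s²·A².
  Combining: T·C² = (kg·s⁻²·A⁻¹) · (s²·A²) = kg·A.
Right side:
  Ω = V/A (resistance = voltage per current),
      = kg·m²·s⁻³·A⁻².
  So Ω⁻¹ = kg⁻¹·m⁻²·s³·A².
  T = Wb/m² (flux density = flux per area),
      = kg·s⁻²·A⁻¹.
  C = A·s = s·A (charge = current × time).
  H = Wb/A (inductance = flux per current),
      = kg·m²·s⁻²·A⁻².
  Combining: A·Ω⁻¹·T·C·H = A · (kg⁻¹·m⁻²·s³·A²) · (kg·s⁻²·A⁻¹) · (s·A) · (kg·m²·s⁻²·A⁻²) = kg·A.
Both reduce to kg·A.

Yes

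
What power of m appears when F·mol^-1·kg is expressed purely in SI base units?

F = C/V (capacitance = charge per voltage),
    = A·s/(kg·m²·s⁻³·A⁻¹) (substituting C and V),
    = kg⁻¹·m⁻²·s⁴·A².
Combining: F·mol⁻¹·kg = (kg⁻¹·m⁻²·s⁴·A²) · mol⁻¹ · kg = m⁻²·s⁴·A²·mol⁻¹.
The exponent of m is -2.

-2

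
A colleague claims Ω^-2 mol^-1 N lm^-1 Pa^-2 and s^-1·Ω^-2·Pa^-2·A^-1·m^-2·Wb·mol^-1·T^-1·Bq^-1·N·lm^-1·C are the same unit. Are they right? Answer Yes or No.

No

Left side:
  Ω = kg·m²·s⁻³·A⁻².
  So Ω⁻² = kg⁻²·m⁻⁴·s⁶·A⁴.
  N = kg·m·s⁻².
  lm = cd.
  So lm⁻¹ = cd⁻¹.
  Pa = kg·m⁻¹·s⁻².
  So Pa⁻² = kg⁻²·m²·s⁴.
  Combining: Ω⁻²·mol⁻¹·N·lm⁻¹·Pa⁻² = (kg⁻²·m⁻⁴·s⁶·A⁴) · mol⁻¹ · (kg·m·s⁻²) · cd⁻¹ · (kg⁻²·m²·s⁴) = kg⁻³·m⁻¹·s⁸·A⁴·mol⁻¹·cd⁻¹.
Right side:
  Ω = kg·m²·s⁻³·A⁻².
  So Ω⁻² = kg⁻²·m⁻⁴·s⁶·A⁴.
  Pa = kg·m⁻¹·s⁻².
  So Pa⁻² = kg⁻²·m²·s⁴.
  Wb = kg·m²·s⁻²·A⁻¹.
  T = kg·s⁻²·A⁻¹.
  So T⁻¹ = kg⁻¹·s²·A.
  Bq = s⁻¹.
  So Bq⁻¹ = s.
  N = kg·m·s⁻².
  lm = cd.
  So lm⁻¹ = cd⁻¹.
  C = s·A.
  Combining: s⁻¹·Ω⁻²·Pa⁻²·A⁻¹·m⁻²·Wb·mol⁻¹·T⁻¹·Bq⁻¹·N·lm⁻¹·C = s⁻¹ · (kg⁻²·m⁻⁴·s⁶·A⁴) · (kg⁻²·m²·s⁴) · A⁻¹ · m⁻² · (kg·m²·s⁻²·A⁻¹) · mol⁻¹ · (kg⁻¹·s²·A) · s · (kg·m·s⁻²) · cd⁻¹ · (s·A) = kg⁻³·m⁻¹·s⁹·A⁴·mol⁻¹·cd⁻¹.
Left is kg⁻³·m⁻¹·s⁸·A⁴·mol⁻¹·cd⁻¹; right is kg⁻³·m⁻¹·s⁹·A⁴·mol⁻¹·cd⁻¹ — different.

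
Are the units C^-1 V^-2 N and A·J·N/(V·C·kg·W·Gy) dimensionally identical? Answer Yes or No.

Yes

Left side:
  C = s·A.
  So C⁻¹ = s⁻¹·A⁻¹.
  V = kg·m²·s⁻³·A⁻¹.
  So V⁻² = kg⁻²·m⁻⁴·s⁶·A².
  N = kg·m·s⁻².
  Combining: C⁻¹·V⁻²·N = (s⁻¹·A⁻¹) · (kg⁻²·m⁻⁴·s⁶·A²) · (kg·m·s⁻²) = kg⁻¹·m⁻³·s³·A.
Right side:
  J = N·m (work = force × distance),
      = kg·m²·s⁻².
  V = W/A (potential = power per current),
      = kg·m²·s⁻³·A⁻¹.
  So V⁻¹ = kg⁻¹·m⁻²·s³·A.
  C = A·s = s·A (charge = current × time).
  So C⁻¹ = s⁻¹·A⁻¹.
  N = kg·m/s² = kg·m·s⁻² (force = mass × acceleration).
  W = J/s (power = energy per time),
      = kg·m²·s⁻³.
  So W⁻¹ = kg⁻¹·m⁻²·s³.
  Gy = J/kg (absorbed dose = energy per mass),
      = m²·s⁻².
  So Gy⁻¹ = m⁻²·s².
  Combining: A·J·V⁻¹·C⁻¹·N·kg⁻¹·W⁻¹·Gy⁻¹ = A · (kg·m²·s⁻²) · (kg⁻¹·m⁻²·s³·A) · (s⁻¹·A⁻¹) · (kg·m·s⁻²) · kg⁻¹ · (kg⁻¹·m⁻²·s³) · (m⁻²·s²) = kg⁻¹·m⁻³·s³·A.
Both reduce to kg⁻¹·m⁻³·s³·A.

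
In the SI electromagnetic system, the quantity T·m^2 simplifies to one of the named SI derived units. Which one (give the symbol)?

Wb

T = kg·s⁻²·A⁻¹.
Combining: T·m² = (kg·s⁻²·A⁻¹) · m² = kg·m²·s⁻²·A⁻¹.
kg·m²·s⁻²·A⁻¹ is the base-SI form of the weber.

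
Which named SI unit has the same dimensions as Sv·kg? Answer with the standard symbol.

Sv = J/kg (equivalent dose = energy per mass),
    = m²·s⁻².
Combining: Sv·kg = (m²·s⁻²) · kg = kg·m²·s⁻².
kg·m²·s⁻² is the base-SI form of the joule.

J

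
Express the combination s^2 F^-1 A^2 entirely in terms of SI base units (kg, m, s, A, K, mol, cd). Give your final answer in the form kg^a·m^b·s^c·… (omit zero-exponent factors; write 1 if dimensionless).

F = C/V (capacitance = charge per voltage),
    = A·s/(kg·m²·s⁻³·A⁻¹) (substituting C and V),
    = kg⁻¹·m⁻²·s⁴·A².
So F⁻¹ = kg·m²·s⁻⁴·A⁻².
Combining: s²·F⁻¹·A² = s² · (kg·m²·s⁻⁴·A⁻²) · A² = kg·m²·s⁻².

kg·m²·s⁻²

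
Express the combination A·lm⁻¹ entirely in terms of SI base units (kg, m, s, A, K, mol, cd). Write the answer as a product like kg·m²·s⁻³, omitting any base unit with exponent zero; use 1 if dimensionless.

A·cd⁻¹

lm = cd.
So lm⁻¹ = cd⁻¹.
Combining: A·lm⁻¹ = A · cd⁻¹ = A·cd⁻¹.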